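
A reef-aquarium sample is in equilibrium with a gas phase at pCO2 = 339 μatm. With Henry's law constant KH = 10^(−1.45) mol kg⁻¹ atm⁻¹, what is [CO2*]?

KH = 10^(−1.45) = 3.548×10^-2 mol kg⁻¹ atm⁻¹
[CO2*] = KH · pCO2 = 3.548×10^-2 × 339×10^-6 atm = 1.20×10^-5 mol/kg

[CO2*] = 12.0 μmol/kg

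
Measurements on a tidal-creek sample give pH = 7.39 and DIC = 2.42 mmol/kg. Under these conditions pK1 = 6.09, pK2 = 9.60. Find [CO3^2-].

α₂ = 1 / (1 + [H⁺]/K2 + [H⁺]²/(K1K2)) = 1 / (1 + 10^+2.21 + 10^+0.91)
   = 1 / (1 + 162.18 + 8.1283) = 1/171.31 = 0.005837
[CO3²⁻] = α₂ × DIC = 0.005837 × 2.42 = 0.0141 mmol/kg = 14.1 μmol/kg

[CO3²⁻] = 14.1 μmol/kg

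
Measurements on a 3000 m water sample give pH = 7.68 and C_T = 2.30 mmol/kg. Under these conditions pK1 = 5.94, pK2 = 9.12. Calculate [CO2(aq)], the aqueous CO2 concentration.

[CO2*] = 0.0397 mmol/kg

α₀ = 1 / (1 + K1/[H⁺] + K1K2/[H⁺]²) = 1 / (1 + 10^+1.74 + 10^+0.30)
   = 1 / (1 + 54.954 + 1.9953) = 1/57.949 = 0.01726
[CO2*] = α₀ × DIC = 0.01726 × 2.30 = 0.0397 mmol/kg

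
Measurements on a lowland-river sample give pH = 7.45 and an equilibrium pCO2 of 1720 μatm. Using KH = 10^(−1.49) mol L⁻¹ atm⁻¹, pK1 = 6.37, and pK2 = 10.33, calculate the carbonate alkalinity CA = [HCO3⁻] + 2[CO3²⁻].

CA = 0.671 mmol/L

[CO2*] = KH · pCO2 = 10^(−1.49) × 1720×10^-6 = 5.566×10^-5 mol/L
α₀ = 1/(1 + K1/[H⁺] + K1K2/[H⁺]²) = 1/(1 + 10^+1.08 + 10^-1.80) = 0.07670
DIC = [CO2*]/α₀ = 5.566×10^-5 / 0.07670 = 0.7257 mmol/L
CA = (α₁ + 2α₂)·DIC = (0.9221 + 2×0.001216) × 0.7257 = 0.671 mmol/L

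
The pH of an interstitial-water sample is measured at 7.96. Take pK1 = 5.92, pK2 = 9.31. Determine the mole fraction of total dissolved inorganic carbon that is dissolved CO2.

α₀ = 1 / (1 + K1/[H⁺] + K1K2/[H⁺]²) = 1 / (1 + 10^+2.04 + 10^+0.69)
   = 1 / (1 + 109.65 + 4.8978) = 1/115.55 = 0.008655

α₀ = 0.00865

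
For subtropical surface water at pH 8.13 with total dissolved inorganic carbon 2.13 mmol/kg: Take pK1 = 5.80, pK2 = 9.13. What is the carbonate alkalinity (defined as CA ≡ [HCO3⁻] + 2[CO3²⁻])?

CA = [HCO3⁻] + 2[CO3²⁻] = (α₁ + 2α₂)·DIC
At pH 8.13: [H⁺]/K1 = 10^-2.33 = 0.0046774, K2/[H⁺] = 10^-1.00 = 0.10000
α₁ = 1/(1 + 0.0046774 + 0.10000) = 1/1.1047 = 0.9052; α₂ = α₁·K2/[H⁺] = 0.09052
α₁ + 2α₂ = 1.0863
CA = 1.0863 × 2.13 = 2.31 mmol/kg

CA = 2.31 mmol/kg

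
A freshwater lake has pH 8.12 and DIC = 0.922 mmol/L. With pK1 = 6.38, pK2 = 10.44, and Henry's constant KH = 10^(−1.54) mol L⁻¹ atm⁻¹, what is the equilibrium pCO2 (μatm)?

pCO2 = 569 μatm

α₀ = 1 / (1 + K1/[H⁺] + K1K2/[H⁺]²) = 1 / (1 + 10^+1.74 + 10^-0.58)
   = 1 / (1 + 54.954 + 0.26303) = 1/56.217 = 0.01779
[CO2*] = α₀ × DIC = 0.01779 × 0.922 = 0.01640 mmol/L = 16.40 μmol/L
pCO2 = [CO2*]/KH = 1.640×10^-5 / 2.884×10^-2 = 569 μatm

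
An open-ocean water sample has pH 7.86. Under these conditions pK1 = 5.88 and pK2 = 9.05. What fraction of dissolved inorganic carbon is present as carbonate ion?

α₂ = 1 / (1 + [H⁺]/K2 + [H⁺]²/(K1K2)) = 1 / (1 + 10^+1.19 + 10^-0.79)
   = 1 / (1 + 15.488 + 0.16218) = 1/16.650 = 0.06006

α₂ = 0.0601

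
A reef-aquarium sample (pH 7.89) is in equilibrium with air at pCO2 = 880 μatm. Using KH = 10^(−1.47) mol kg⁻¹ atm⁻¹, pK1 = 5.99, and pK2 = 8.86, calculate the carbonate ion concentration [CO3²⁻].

[CO2*] = KH · pCO2 = 10^(−1.47) × 880×10^-6 = 2.982×10^-5 mol/kg
α₀ = 1/(1 + K1/[H⁺] + K1K2/[H⁺]²) = 1/(1 + 10^+1.90 + 10^+0.93) = 0.01124
DIC = [CO2*]/α₀ = 2.982×10^-5 / 0.01124 = 2.652 mmol/kg
[CO3²⁻] = α₂·DIC; α₂ = 0.09569, so [CO3²⁻] = 0.09569 × 2.652 = 0.254 mmol/kg

[CO3²⁻] = 0.254 mmol/kg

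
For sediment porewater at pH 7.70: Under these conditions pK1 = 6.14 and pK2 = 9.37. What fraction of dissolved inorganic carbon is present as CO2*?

α₀ = 1 / (1 + K1/[H⁺] + K1K2/[H⁺]²) = 1 / (1 + 10^+1.56 + 10^-0.11)
   = 1 / (1 + 36.308 + 0.77625) = 1/38.084 = 0.02626

α₀ = 0.0263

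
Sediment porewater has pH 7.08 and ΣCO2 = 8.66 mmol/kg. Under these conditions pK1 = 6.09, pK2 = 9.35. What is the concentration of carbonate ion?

α₂ = 1 / (1 + [H⁺]/K2 + [H⁺]²/(K1K2)) = 1 / (1 + 10^+2.27 + 10^+1.28)
   = 1 / (1 + 186.21 + 19.055) = 1/206.26 = 0.004848
[CO3²⁻] = α₂ × DIC = 0.004848 × 8.66 = 0.0420 mmol/kg

[CO3²⁻] = 0.0420 mmol/kg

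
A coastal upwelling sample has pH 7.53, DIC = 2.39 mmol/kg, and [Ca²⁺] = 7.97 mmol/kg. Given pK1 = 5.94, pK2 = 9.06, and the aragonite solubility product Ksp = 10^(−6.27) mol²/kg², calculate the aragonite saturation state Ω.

Ω = 0.992

α₂ = 1 / (1 + [H⁺]/K2 + [H⁺]²/(K1K2)) = 1 / (1 + 10^+1.53 + 10^-0.06)
   = 1 / (1 + 33.884 + 0.87096) = 1/35.755 = 0.02797
[CO3²⁻] = α₂ × DIC = 0.02797 × 2.39 = 0.06684 mmol/kg
Ksp = 10^(−6.27) = 5.370×10^-7
Ω = [Ca²⁺][CO3²⁻]/Ksp = (7.97×10^-3)(6.684×10^-5) / 5.370×10^-7 = 0.992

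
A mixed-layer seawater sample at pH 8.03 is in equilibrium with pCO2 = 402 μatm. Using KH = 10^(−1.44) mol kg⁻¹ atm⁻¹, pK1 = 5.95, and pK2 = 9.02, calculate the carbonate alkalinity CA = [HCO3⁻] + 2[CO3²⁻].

CA = 2.11 mmol/kg

[CO2*] = KH · pCO2 = 10^(−1.44) × 402×10^-6 = 1.460×10^-5 mol/kg
α₀ = 1/(1 + K1/[H⁺] + K1K2/[H⁺]²) = 1/(1 + 10^+2.08 + 10^+1.09) = 0.007489
DIC = [CO2*]/α₀ = 1.460×10^-5 / 0.007489 = 1.949 mmol/kg
CA = (α₁ + 2α₂)·DIC = (0.9004 + 2×0.09213) × 1.949 = 2.11 mmol/kg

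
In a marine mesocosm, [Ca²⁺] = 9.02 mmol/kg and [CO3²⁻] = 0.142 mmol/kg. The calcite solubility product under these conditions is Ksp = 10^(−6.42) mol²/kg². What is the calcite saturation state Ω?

Ω = 3.37

Ksp = 10^(−6.42) = 3.802×10^-7
Ω = [Ca²⁺][CO3²⁻]/Ksp = (9.02×10^-3)(0.142×10^-3) / 3.802×10^-7 = 3.37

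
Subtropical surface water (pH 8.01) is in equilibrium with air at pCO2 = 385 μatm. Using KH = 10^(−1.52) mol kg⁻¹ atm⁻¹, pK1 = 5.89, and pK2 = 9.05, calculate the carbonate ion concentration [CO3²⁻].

[CO3²⁻] = 0.140 mmol/kg

[CO2*] = KH · pCO2 = 10^(−1.52) × 385×10^-6 = 1.163×10^-5 mol/kg
α₀ = 1/(1 + K1/[H⁺] + K1K2/[H⁺]²) = 1/(1 + 10^+2.12 + 10^+1.08) = 0.006904
DIC = [CO2*]/α₀ = 1.163×10^-5 / 0.006904 = 1.684 mmol/kg
[CO3²⁻] = α₂·DIC; α₂ = 0.08300, so [CO3²⁻] = 0.08300 × 1.684 = 0.140 mmol/kg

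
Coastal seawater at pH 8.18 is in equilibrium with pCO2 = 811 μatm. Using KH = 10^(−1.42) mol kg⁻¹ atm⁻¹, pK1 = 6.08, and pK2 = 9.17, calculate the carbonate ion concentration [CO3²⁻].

[CO3²⁻] = 0.397 mmol/kg

[CO2*] = KH · pCO2 = 10^(−1.42) × 811×10^-6 = 3.083×10^-5 mol/kg
α₀ = 1/(1 + K1/[H⁺] + K1K2/[H⁺]²) = 1/(1 + 10^+2.10 + 10^+1.11) = 0.007154
DIC = [CO2*]/α₀ = 3.083×10^-5 / 0.007154 = 4.310 mmol/kg
[CO3²⁻] = α₂·DIC; α₂ = 0.09217, so [CO3²⁻] = 0.09217 × 4.310 = 0.397 mmol/kg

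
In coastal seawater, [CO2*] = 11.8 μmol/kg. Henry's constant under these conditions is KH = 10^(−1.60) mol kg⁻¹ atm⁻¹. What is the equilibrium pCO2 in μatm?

pCO2 = 470 μatm

KH = 10^(−1.60) = 2.512×10^-2 mol kg⁻¹ atm⁻¹
pCO2 = [CO2*]/KH = 11.8×10^-6 / 2.512×10^-2 = 4.70×10^-4 atm = 470 μatm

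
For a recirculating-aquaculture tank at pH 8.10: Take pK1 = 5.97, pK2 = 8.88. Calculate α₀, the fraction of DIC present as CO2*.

α₀ = 1 / (1 + K1/[H⁺] + K1K2/[H⁺]²) = 1 / (1 + 10^+2.13 + 10^+1.35)
   = 1 / (1 + 134.90 + 22.387) = 1/158.28 = 0.006318

α₀ = 0.00632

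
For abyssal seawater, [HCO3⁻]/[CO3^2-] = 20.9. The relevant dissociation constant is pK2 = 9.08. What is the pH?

From K2 = [H⁺][CO3^2-]/[HCO3⁻]:  pH = pK2 − log₁₀([HCO3⁻]/[CO3^2-])
log₁₀(20.9) = +1.320
pH = 9.08 − (+1.320) = 7.76

pH = 7.76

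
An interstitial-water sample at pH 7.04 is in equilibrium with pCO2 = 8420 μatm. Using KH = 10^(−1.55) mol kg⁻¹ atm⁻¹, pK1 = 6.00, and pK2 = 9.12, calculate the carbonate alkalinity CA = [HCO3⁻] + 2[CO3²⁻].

CA = 2.65 mmol/kg

[CO2*] = KH · pCO2 = 10^(−1.55) × 8420×10^-6 = 2.373×10^-4 mol/kg
α₀ = 1/(1 + K1/[H⁺] + K1K2/[H⁺]²) = 1/(1 + 10^+1.04 + 10^-1.04) = 0.08295
DIC = [CO2*]/α₀ = 2.373×10^-4 / 0.08295 = 2.861 mmol/kg
CA = (α₁ + 2α₂)·DIC = (0.9095 + 2×0.007565) × 2.861 = 2.65 mmol/kg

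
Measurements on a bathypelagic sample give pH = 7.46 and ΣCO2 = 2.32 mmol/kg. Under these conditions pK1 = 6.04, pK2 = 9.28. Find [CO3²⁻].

α₂ = 1 / (1 + [H⁺]/K2 + [H⁺]²/(K1K2)) = 1 / (1 + 10^+1.82 + 10^+0.40)
   = 1 / (1 + 66.069 + 2.5119) = 1/69.581 = 0.01437
[CO3²⁻] = α₂ × DIC = 0.01437 × 2.32 = 0.0333 mmol/kg

[CO3²⁻] = 0.0333 mmol/kg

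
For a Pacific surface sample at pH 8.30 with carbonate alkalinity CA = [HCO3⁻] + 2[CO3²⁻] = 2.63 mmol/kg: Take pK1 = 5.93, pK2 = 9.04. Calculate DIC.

CA = [HCO3⁻] + 2[CO3²⁻] = (α₁ + 2α₂)·DIC
At pH 8.30: [H⁺]/K1 = 10^-2.37 = 0.0042658, K2/[H⁺] = 10^-0.74 = 0.18197
α₁ = 1/(1 + 0.0042658 + 0.18197) = 1/1.1862 = 0.8430; α₂ = α₁·K2/[H⁺] = 0.1534
α₁ + 2α₂ = 1.1498
DIC = CA / (α₁ + 2α₂) = 2.63 / 1.1498 = 2.29 mmol/kg

DIC = 2.29 mmol/kg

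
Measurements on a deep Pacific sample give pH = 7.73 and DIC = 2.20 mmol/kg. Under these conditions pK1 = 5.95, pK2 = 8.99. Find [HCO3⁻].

[HCO3⁻] = 2.05 mmol/kg

α₁ = 1 / (1 + [H⁺]/K1 + K2/[H⁺]) = 1 / (1 + 10^-1.78 + 10^-1.26)
   = 1 / (1 + 0.016596 + 0.054954) = 1/1.0715 = 0.9332
[HCO3⁻] = α₁ × DIC = 0.9332 × 2.20 = 2.05 mmol/kg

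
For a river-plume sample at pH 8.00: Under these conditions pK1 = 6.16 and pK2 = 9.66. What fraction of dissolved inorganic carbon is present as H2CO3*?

α₀ = 0.0139

α₀ = 1 / (1 + K1/[H⁺] + K1K2/[H⁺]²) = 1 / (1 + 10^+1.84 + 10^+0.18)
   = 1 / (1 + 69.183 + 1.5136) = 1/71.697 = 0.01395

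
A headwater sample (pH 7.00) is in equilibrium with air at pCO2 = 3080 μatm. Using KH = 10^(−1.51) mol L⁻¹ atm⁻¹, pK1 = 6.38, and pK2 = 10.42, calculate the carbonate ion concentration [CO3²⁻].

[CO2*] = KH · pCO2 = 10^(−1.51) × 3080×10^-6 = 9.518×10^-5 mol/L
α₀ = 1/(1 + K1/[H⁺] + K1K2/[H⁺]²) = 1/(1 + 10^+0.62 + 10^-2.80) = 0.1934
DIC = [CO2*]/α₀ = 9.518×10^-5 / 0.1934 = 0.4921 mmol/L
[CO3²⁻] = α₂·DIC; α₂ = 0.0003065, so [CO3²⁻] = 0.0003065 × 0.4921 = 0.000151 mmol/L = 0.151 μmol/L

[CO3²⁻] = 0.151 μmol/L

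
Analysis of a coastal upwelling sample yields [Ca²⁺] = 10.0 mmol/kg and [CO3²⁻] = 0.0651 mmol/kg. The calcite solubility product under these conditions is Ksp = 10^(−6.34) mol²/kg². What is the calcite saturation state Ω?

Ω = 1.42

Ksp = 10^(−6.34) = 4.571×10^-7
Ω = [Ca²⁺][CO3²⁻]/Ksp = (10.0×10^-3)(0.0651×10^-3) / 4.571×10^-7 = 1.42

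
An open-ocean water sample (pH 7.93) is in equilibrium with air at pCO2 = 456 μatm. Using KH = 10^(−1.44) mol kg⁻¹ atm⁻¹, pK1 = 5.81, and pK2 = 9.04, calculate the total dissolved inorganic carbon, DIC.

DIC = 2.37 mmol/kg

[CO2*] = KH · pCO2 = 10^(−1.44) × 456×10^-6 = 1.656×10^-5 mol/kg
α₀ = 1/(1 + K1/[H⁺] + K1K2/[H⁺]²) = 1/(1 + 10^+2.12 + 10^+1.01) = 0.006990
DIC = [CO2*]/α₀ = 1.656×10^-5 / 0.006990 = 2.37 mmol/kg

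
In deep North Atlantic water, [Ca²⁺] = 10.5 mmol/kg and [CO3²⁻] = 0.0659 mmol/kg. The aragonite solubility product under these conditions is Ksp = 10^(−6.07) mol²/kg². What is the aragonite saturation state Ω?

Ω = 0.813

Ksp = 10^(−6.07) = 8.511×10^-7
Ω = [Ca²⁺][CO3²⁻]/Ksp = (10.5×10^-3)(0.0659×10^-3) / 8.511×10^-7 = 0.813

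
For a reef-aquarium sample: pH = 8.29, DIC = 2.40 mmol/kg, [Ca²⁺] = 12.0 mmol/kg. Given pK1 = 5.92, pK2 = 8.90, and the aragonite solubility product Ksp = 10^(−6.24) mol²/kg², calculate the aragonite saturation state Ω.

Ω = 9.83

α₂ = 1 / (1 + [H⁺]/K2 + [H⁺]²/(K1K2)) = 1 / (1 + 10^+0.61 + 10^-1.76)
   = 1 / (1 + 4.0738 + 0.017378) = 1/5.0912 = 0.1964
[CO3²⁻] = α₂ × DIC = 0.1964 × 2.40 = 0.4714 mmol/kg
Ksp = 10^(−6.24) = 5.754×10^-7
Ω = [Ca²⁺][CO3²⁻]/Ksp = (12.0×10^-3)(4.714×10^-4) / 5.754×10^-7 = 9.83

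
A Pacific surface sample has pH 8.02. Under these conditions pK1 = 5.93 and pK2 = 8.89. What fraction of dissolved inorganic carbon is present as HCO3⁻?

α₁ = 1 / (1 + [H⁺]/K1 + K2/[H⁺]) = 1 / (1 + 10^-2.09 + 10^-0.87)
   = 1 / (1 + 0.0081283 + 0.13490) = 1/1.1430 = 0.8749

α₁ = 0.875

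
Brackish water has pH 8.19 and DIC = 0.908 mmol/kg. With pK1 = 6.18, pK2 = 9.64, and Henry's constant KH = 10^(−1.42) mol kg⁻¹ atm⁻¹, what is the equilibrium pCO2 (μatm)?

pCO2 = 223 μatm

α₀ = 1 / (1 + K1/[H⁺] + K1K2/[H⁺]²) = 1 / (1 + 10^+2.01 + 10^+0.56)
   = 1 / (1 + 102.33 + 3.6308) = 1/106.96 = 0.009349
[CO2*] = α₀ × DIC = 0.009349 × 0.908 = 0.008489 mmol/kg = 8.489 μmol/kg
pCO2 = [CO2*]/KH = 8.489×10^-6 / 3.802×10^-2 = 223 μatm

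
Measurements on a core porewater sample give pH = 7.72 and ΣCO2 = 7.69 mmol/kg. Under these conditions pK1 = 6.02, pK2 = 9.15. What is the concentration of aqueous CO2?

[CO2*] = 0.145 mmol/kg

α₀ = 1 / (1 + K1/[H⁺] + K1K2/[H⁺]²) = 1 / (1 + 10^+1.70 + 10^+0.27)
   = 1 / (1 + 50.119 + 1.8621) = 1/52.981 = 0.01887
[CO2*] = α₀ × DIC = 0.01887 × 7.69 = 0.145 mmol/kg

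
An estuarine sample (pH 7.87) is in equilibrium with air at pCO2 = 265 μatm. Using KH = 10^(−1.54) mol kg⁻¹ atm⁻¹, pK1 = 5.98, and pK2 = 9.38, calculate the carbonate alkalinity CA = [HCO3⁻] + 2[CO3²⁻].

[CO2*] = KH · pCO2 = 10^(−1.54) × 265×10^-6 = 7.643×10^-6 mol/kg
α₀ = 1/(1 + K1/[H⁺] + K1K2/[H⁺]²) = 1/(1 + 10^+1.89 + 10^+0.38) = 0.01234
DIC = [CO2*]/α₀ = 7.643×10^-6 / 0.01234 = 0.6192 mmol/kg
CA = (α₁ + 2α₂)·DIC = (0.9581 + 2×0.02961) × 0.6192 = 0.630 mmol/kg

CA = 0.630 mmol/kg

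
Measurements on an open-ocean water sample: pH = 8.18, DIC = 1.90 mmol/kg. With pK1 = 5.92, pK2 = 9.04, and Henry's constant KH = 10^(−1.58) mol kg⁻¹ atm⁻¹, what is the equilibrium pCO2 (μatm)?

pCO2 = 347 μatm

α₀ = 1 / (1 + K1/[H⁺] + K1K2/[H⁺]²) = 1 / (1 + 10^+2.26 + 10^+1.40)
   = 1 / (1 + 181.97 + 25.119) = 1/208.09 = 0.004806
[CO2*] = α₀ × DIC = 0.004806 × 1.90 = 0.009131 mmol/kg = 9.131 μmol/kg
pCO2 = [CO2*]/KH = 9.131×10^-6 / 2.630×10^-2 = 347 μatm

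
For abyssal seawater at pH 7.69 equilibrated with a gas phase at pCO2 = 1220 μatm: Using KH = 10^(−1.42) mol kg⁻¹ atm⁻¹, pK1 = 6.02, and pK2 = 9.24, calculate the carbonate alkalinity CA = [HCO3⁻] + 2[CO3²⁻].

CA = 2.29 mmol/kg

[CO2*] = KH · pCO2 = 10^(−1.42) × 1220×10^-6 = 4.638×10^-5 mol/kg
α₀ = 1/(1 + K1/[H⁺] + K1K2/[H⁺]²) = 1/(1 + 10^+1.67 + 10^+0.12) = 0.02037
DIC = [CO2*]/α₀ = 4.638×10^-5 / 0.02037 = 2.277 mmol/kg
CA = (α₁ + 2α₂)·DIC = (0.9528 + 2×0.02685) × 2.277 = 2.29 mmol/kg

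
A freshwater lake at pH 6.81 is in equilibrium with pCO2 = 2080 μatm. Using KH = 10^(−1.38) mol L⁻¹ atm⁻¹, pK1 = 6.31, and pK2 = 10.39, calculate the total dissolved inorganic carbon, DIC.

[CO2*] = KH · pCO2 = 10^(−1.38) × 2080×10^-6 = 8.671×10^-5 mol/L
α₀ = 1/(1 + K1/[H⁺] + K1K2/[H⁺]²) = 1/(1 + 10^+0.50 + 10^-3.08) = 0.2402
DIC = [CO2*]/α₀ = 8.671×10^-5 / 0.2402 = 0.361 mmol/L

DIC = 0.361 mmol/L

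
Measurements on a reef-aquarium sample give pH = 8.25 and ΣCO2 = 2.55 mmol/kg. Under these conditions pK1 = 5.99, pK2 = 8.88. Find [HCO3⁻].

[HCO3⁻] = 2.06 mmol/kg

α₁ = 1 / (1 + [H⁺]/K1 + K2/[H⁺]) = 1 / (1 + 10^-2.26 + 10^-0.63)
   = 1 / (1 + 0.0054954 + 0.23442) = 1/1.2399 = 0.8065
[HCO3⁻] = α₁ × DIC = 0.8065 × 2.55 = 2.06 mmol/kg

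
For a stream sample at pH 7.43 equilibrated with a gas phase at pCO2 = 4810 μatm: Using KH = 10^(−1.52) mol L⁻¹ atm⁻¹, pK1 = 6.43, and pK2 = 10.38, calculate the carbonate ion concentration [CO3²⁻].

[CO2*] = KH · pCO2 = 10^(−1.52) × 4810×10^-6 = 1.453×10^-4 mol/L
α₀ = 1/(1 + K1/[H⁺] + K1K2/[H⁺]²) = 1/(1 + 10^+1.00 + 10^-1.95) = 0.09082
DIC = [CO2*]/α₀ = 1.453×10^-4 / 0.09082 = 1.599 mmol/L
[CO3²⁻] = α₂·DIC; α₂ = 0.001019, so [CO3²⁻] = 0.001019 × 1.599 = 0.00163 mmol/L = 1.63 μmol/L

[CO3²⁻] = 1.63 μmol/L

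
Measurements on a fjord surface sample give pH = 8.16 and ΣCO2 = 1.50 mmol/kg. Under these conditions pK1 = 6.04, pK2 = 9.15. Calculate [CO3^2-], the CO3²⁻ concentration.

α₂ = 1 / (1 + [H⁺]/K2 + [H⁺]²/(K1K2)) = 1 / (1 + 10^+0.99 + 10^-1.13)
   = 1 / (1 + 9.7724 + 0.074131) = 1/10.847 = 0.09220
[CO3²⁻] = α₂ × DIC = 0.09220 × 1.50 = 0.138 mmol/kg

[CO3²⁻] = 0.138 mmol/kg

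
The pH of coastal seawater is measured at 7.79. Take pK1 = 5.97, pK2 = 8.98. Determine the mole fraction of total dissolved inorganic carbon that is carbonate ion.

α₂ = 0.0598

α₂ = 1 / (1 + [H⁺]/K2 + [H⁺]²/(K1K2)) = 1 / (1 + 10^+1.19 + 10^-0.63)
   = 1 / (1 + 15.488 + 0.23442) = 1/16.723 = 0.05980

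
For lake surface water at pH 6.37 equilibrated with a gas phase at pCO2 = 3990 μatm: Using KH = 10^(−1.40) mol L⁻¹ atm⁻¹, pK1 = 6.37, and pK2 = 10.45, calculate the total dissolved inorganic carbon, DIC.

DIC = 0.318 mmol/L

[CO2*] = KH · pCO2 = 10^(−1.40) × 3990×10^-6 = 1.588×10^-4 mol/L
α₀ = 1/(1 + K1/[H⁺] + K1K2/[H⁺]²) = 1/(1 + 10^+0.00 + 10^-4.08) = 0.5000
DIC = [CO2*]/α₀ = 1.588×10^-4 / 0.5000 = 0.318 mmol/L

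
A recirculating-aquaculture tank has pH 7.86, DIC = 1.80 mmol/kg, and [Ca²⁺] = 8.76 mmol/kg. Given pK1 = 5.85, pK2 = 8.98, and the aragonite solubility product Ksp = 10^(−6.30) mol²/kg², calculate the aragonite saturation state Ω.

Ω = 2.20

α₂ = 1 / (1 + [H⁺]/K2 + [H⁺]²/(K1K2)) = 1 / (1 + 10^+1.12 + 10^-0.89)
   = 1 / (1 + 13.183 + 0.12882) = 1/14.311 = 0.06987
[CO3²⁻] = α₂ × DIC = 0.06987 × 1.80 = 0.1258 mmol/kg
Ksp = 10^(−6.30) = 5.012×10^-7
Ω = [Ca²⁺][CO3²⁻]/Ksp = (8.76×10^-3)(1.258×10^-4) / 5.012×10^-7 = 2.20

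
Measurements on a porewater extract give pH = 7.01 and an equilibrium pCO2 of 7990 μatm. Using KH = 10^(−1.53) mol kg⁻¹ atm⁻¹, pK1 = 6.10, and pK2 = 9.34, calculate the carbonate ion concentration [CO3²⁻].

[CO3²⁻] = 8.96 μmol/kg

[CO2*] = KH · pCO2 = 10^(−1.53) × 7990×10^-6 = 2.358×10^-4 mol/kg
α₀ = 1/(1 + K1/[H⁺] + K1K2/[H⁺]²) = 1/(1 + 10^+0.91 + 10^-1.42) = 0.1091
DIC = [CO2*]/α₀ = 2.358×10^-4 / 0.1091 = 2.161 mmol/kg
[CO3²⁻] = α₂·DIC; α₂ = 0.004148, so [CO3²⁻] = 0.004148 × 2.161 = 0.00896 mmol/kg = 8.96 μmol/kg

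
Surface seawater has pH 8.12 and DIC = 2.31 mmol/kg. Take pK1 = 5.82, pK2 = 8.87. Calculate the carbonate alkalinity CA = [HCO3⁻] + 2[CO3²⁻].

CA = [HCO3⁻] + 2[CO3²⁻] = (α₁ + 2α₂)·DIC
At pH 8.12: [H⁺]/K1 = 10^-2.30 = 0.0050119, K2/[H⁺] = 10^-0.75 = 0.17783
α₁ = 1/(1 + 0.0050119 + 0.17783) = 1/1.1828 = 0.8454; α₂ = α₁·K2/[H⁺] = 0.1503
α₁ + 2α₂ = 1.1461
CA = 1.1461 × 2.31 = 2.65 mmol/kg

CA = 2.65 mmol/kg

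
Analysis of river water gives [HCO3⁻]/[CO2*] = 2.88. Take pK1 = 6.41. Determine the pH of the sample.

From K1 = [H⁺][HCO3⁻]/[CO2*]:  pH = pK1 + log₁₀([HCO3⁻]/[CO2*])
log₁₀(2.88) = +0.459
pH = 6.41 + (+0.459) = 6.87

pH = 6.87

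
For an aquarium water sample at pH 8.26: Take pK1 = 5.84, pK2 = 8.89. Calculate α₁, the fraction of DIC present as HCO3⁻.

α₁ = 1 / (1 + [H⁺]/K1 + K2/[H⁺]) = 1 / (1 + 10^-2.42 + 10^-0.63)
   = 1 / (1 + 0.0038019 + 0.23442) = 1/1.2382 = 0.8076

α₁ = 0.808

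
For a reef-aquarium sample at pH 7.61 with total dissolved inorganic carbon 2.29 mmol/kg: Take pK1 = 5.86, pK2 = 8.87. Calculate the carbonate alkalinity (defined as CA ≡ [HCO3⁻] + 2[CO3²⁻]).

CA = [HCO3⁻] + 2[CO3²⁻] = (α₁ + 2α₂)·DIC
At pH 7.61: [H⁺]/K1 = 10^-1.75 = 0.017783, K2/[H⁺] = 10^-1.26 = 0.054954
α₁ = 1/(1 + 0.017783 + 0.054954) = 1/1.0727 = 0.9322; α₂ = α₁·K2/[H⁺] = 0.05123
α₁ + 2α₂ = 1.0347
CA = 1.0347 × 2.29 = 2.37 mmol/kg

CA = 2.37 mmol/kg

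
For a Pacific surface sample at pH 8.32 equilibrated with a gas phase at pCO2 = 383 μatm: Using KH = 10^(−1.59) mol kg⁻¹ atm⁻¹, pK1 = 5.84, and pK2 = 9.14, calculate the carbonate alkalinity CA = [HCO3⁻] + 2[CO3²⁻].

CA = 3.87 mmol/kg

[CO2*] = KH · pCO2 = 10^(−1.59) × 383×10^-6 = 9.845×10^-6 mol/kg
α₀ = 1/(1 + K1/[H⁺] + K1K2/[H⁺]²) = 1/(1 + 10^+2.48 + 10^+1.66) = 0.002868
DIC = [CO2*]/α₀ = 9.845×10^-6 / 0.002868 = 3.433 mmol/kg
CA = (α₁ + 2α₂)·DIC = (0.8661 + 2×0.1311) × 3.433 = 3.87 mmol/kg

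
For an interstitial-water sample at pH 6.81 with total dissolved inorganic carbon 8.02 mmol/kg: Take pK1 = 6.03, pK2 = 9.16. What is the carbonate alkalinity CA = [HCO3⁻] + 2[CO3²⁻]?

CA = [HCO3⁻] + 2[CO3²⁻] = (α₁ + 2α₂)·DIC
At pH 6.81: [H⁺]/K1 = 10^-0.78 = 0.16596, K2/[H⁺] = 10^-2.35 = 0.0044668
α₁ = 1/(1 + 0.16596 + 0.0044668) = 1/1.1704 = 0.8544; α₂ = α₁·K2/[H⁺] = 0.003816
α₁ + 2α₂ = 0.8620
CA = 0.8620 × 8.02 = 6.91 mmol/kg

CA = 6.91 mmol/kg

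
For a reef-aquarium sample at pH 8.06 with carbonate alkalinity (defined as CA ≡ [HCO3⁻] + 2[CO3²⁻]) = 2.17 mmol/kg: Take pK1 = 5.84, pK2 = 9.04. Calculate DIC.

DIC = 1.99 mmol/kg

CA = [HCO3⁻] + 2[CO3²⁻] = (α₁ + 2α₂)·DIC
At pH 8.06: [H⁺]/K1 = 10^-2.22 = 0.0060256, K2/[H⁺] = 10^-0.98 = 0.10471
α₁ = 1/(1 + 0.0060256 + 0.10471) = 1/1.1107 = 0.9003; α₂ = α₁·K2/[H⁺] = 0.09427
α₁ + 2α₂ = 1.0888
DIC = CA / (α₁ + 2α₂) = 2.17 / 1.0888 = 1.99 mmol/kg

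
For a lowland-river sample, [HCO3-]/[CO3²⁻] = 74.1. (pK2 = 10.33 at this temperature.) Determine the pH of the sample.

pH = 8.46

From K2 = [H⁺][CO3²⁻]/[HCO3-]:  pH = pK2 − log₁₀([HCO3-]/[CO3²⁻])
log₁₀(74.1) = +1.870
pH = 10.33 − (+1.870) = 8.46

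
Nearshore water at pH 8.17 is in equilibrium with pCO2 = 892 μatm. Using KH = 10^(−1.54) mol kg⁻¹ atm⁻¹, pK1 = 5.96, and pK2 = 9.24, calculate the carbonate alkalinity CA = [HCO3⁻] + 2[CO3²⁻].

CA = 4.88 mmol/kg

[CO2*] = KH · pCO2 = 10^(−1.54) × 892×10^-6 = 2.573×10^-5 mol/kg
α₀ = 1/(1 + K1/[H⁺] + K1K2/[H⁺]²) = 1/(1 + 10^+2.21 + 10^+1.14) = 0.005650
DIC = [CO2*]/α₀ = 2.573×10^-5 / 0.005650 = 4.553 mmol/kg
CA = (α₁ + 2α₂)·DIC = (0.9164 + 2×0.07799) × 4.553 = 4.88 mmol/kg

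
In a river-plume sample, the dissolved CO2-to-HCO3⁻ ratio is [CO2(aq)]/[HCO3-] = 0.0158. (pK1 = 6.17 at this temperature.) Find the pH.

From K1 = [H⁺][HCO3-]/[CO2(aq)]:  pH = pK1 − log₁₀([CO2(aq)]/[HCO3-])
log₁₀(0.0158) = -1.801
pH = 6.17 − (-1.801) = 7.97

pH = 7.97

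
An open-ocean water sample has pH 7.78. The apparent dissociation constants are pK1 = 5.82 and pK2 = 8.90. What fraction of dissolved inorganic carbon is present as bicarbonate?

α₁ = 1 / (1 + [H⁺]/K1 + K2/[H⁺]) = 1 / (1 + 10^-1.96 + 10^-1.12)
   = 1 / (1 + 0.010965 + 0.075858) = 1/1.0868 = 0.9201

α₁ = 0.920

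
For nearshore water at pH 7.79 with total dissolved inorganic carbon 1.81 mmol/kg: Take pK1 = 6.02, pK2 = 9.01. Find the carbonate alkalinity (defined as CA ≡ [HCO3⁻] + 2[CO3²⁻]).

CA = 1.88 mmol/kg

CA = [HCO3⁻] + 2[CO3²⁻] = (α₁ + 2α₂)·DIC
At pH 7.79: [H⁺]/K1 = 10^-1.77 = 0.016982, K2/[H⁺] = 10^-1.22 = 0.060256
α₁ = 1/(1 + 0.016982 + 0.060256) = 1/1.0772 = 0.9283; α₂ = α₁·K2/[H⁺] = 0.05594
α₁ + 2α₂ = 1.0402
CA = 1.0402 × 1.81 = 1.88 mmol/kg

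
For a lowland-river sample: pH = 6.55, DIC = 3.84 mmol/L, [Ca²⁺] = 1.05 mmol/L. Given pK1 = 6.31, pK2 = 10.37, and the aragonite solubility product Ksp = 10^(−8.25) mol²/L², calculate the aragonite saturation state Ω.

Ω = 0.0689

α₂ = 1 / (1 + [H⁺]/K2 + [H⁺]²/(K1K2)) = 1 / (1 + 10^+3.82 + 10^+3.58)
   = 1 / (1 + 6606.9 + 3801.9) = 1/1.0410×10^4 = 9.606×10^-5
[CO3²⁻] = α₂ × DIC = 9.606×10^-5 × 3.84 = 0.0003689 mmol/L = 0.3689 μmol/L
Ksp = 10^(−8.25) = 5.623×10^-9
Ω = [Ca²⁺][CO3²⁻]/Ksp = (1.05×10^-3)(3.689×10^-7) / 5.623×10^-9 = 0.0689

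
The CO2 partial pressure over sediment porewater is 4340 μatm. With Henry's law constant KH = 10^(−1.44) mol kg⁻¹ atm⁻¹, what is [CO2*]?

[CO2*] = 158 μmol/kg

KH = 10^(−1.44) = 3.631×10^-2 mol kg⁻¹ atm⁻¹
[CO2*] = KH · pCO2 = 3.631×10^-2 × 4340×10^-6 atm = 1.58×10^-4 mol/kg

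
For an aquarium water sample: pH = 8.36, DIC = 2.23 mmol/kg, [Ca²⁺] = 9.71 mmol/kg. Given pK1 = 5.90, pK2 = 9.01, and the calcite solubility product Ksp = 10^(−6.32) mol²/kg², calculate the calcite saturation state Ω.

Ω = 8.25

α₂ = 1 / (1 + [H⁺]/K2 + [H⁺]²/(K1K2)) = 1 / (1 + 10^+0.65 + 10^-1.81)
   = 1 / (1 + 4.4668 + 0.015488) = 1/5.4823 = 0.1824
[CO3²⁻] = α₂ × DIC = 0.1824 × 2.23 = 0.4068 mmol/kg
Ksp = 10^(−6.32) = 4.786×10^-7
Ω = [Ca²⁺][CO3²⁻]/Ksp = (9.71×10^-3)(4.068×10^-4) / 4.786×10^-7 = 8.25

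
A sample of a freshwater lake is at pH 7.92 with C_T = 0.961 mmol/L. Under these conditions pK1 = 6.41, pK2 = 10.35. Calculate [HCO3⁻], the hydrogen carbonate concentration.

α₁ = 1 / (1 + [H⁺]/K1 + K2/[H⁺]) = 1 / (1 + 10^-1.51 + 10^-2.43)
   = 1 / (1 + 0.030903 + 0.0037154) = 1/1.0346 = 0.9665
[HCO3⁻] = α₁ × DIC = 0.9665 × 0.961 = 0.929 mmol/L

[HCO3⁻] = 0.929 mmol/L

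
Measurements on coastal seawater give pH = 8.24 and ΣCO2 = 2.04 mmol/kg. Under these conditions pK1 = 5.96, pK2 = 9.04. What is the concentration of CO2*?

[CO2*] = 9.20 μmol/kg

α₀ = 1 / (1 + K1/[H⁺] + K1K2/[H⁺]²) = 1 / (1 + 10^+2.28 + 10^+1.48)
   = 1 / (1 + 190.55 + 30.200) = 1/221.75 = 0.004510
[CO2*] = α₀ × DIC = 0.004510 × 2.04 = 0.00920 mmol/kg = 9.20 μmol/kg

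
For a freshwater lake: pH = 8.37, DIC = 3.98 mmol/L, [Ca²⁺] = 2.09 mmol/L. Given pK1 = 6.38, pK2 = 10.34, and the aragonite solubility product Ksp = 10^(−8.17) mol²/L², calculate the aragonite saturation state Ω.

α₂ = 1 / (1 + [H⁺]/K2 + [H⁺]²/(K1K2)) = 1 / (1 + 10^+1.97 + 10^-0.02)
   = 1 / (1 + 93.325 + 0.95499) = 1/95.280 = 0.01050
[CO3²⁻] = α₂ × DIC = 0.01050 × 3.98 = 0.04177 mmol/L
Ksp = 10^(−8.17) = 6.761×10^-9
Ω = [Ca²⁺][CO3²⁻]/Ksp = (2.09×10^-3)(4.177×10^-5) / 6.761×10^-9 = 12.9

Ω = 12.9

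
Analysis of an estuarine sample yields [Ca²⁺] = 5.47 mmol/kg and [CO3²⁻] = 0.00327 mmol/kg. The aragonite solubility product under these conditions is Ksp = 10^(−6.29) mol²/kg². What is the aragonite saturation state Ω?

Ksp = 10^(−6.29) = 5.129×10^-7
Ω = [Ca²⁺][CO3²⁻]/Ksp = (5.47×10^-3)(0.00327×10^-3) / 5.129×10^-7 = 0.0349

Ω = 0.0349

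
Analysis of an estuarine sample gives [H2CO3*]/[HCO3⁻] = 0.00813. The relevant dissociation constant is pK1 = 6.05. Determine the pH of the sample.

pH = 8.14

From K1 = [H⁺][HCO3⁻]/[H2CO3*]:  pH = pK1 − log₁₀([H2CO3*]/[HCO3⁻])
log₁₀(0.00813) = -2.090
pH = 6.05 − (-2.090) = 8.14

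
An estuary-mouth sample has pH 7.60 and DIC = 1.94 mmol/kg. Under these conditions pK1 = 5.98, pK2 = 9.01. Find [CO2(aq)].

[CO2*] = 0.0438 mmol/kg

α₀ = 1 / (1 + K1/[H⁺] + K1K2/[H⁺]²) = 1 / (1 + 10^+1.62 + 10^+0.21)
   = 1 / (1 + 41.687 + 1.6218) = 1/44.309 = 0.02257
[CO2*] = α₀ × DIC = 0.02257 × 1.94 = 0.0438 mmol/kg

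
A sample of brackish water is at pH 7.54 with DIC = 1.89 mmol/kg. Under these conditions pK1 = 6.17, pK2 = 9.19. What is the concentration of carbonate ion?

[CO3²⁻] = 0.0397 mmol/kg

α₂ = 1 / (1 + [H⁺]/K2 + [H⁺]²/(K1K2)) = 1 / (1 + 10^+1.65 + 10^+0.28)
   = 1 / (1 + 44.668 + 1.9055) = 1/47.574 = 0.02102
[CO3²⁻] = α₂ × DIC = 0.02102 × 1.89 = 0.0397 mmol/kg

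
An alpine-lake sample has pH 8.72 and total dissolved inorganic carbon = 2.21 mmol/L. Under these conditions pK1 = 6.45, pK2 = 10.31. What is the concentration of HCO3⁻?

α₁ = 1 / (1 + [H⁺]/K1 + K2/[H⁺]) = 1 / (1 + 10^-2.27 + 10^-1.59)
   = 1 / (1 + 0.0053703 + 0.025704) = 1/1.0311 = 0.9699
[HCO3⁻] = α₁ × DIC = 0.9699 × 2.21 = 2.14 mmol/L

[HCO3⁻] = 2.14 mmol/L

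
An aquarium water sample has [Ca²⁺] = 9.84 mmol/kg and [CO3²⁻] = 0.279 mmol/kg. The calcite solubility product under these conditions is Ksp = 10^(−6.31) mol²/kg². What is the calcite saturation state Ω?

Ksp = 10^(−6.31) = 4.898×10^-7
Ω = [Ca²⁺][CO3²⁻]/Ksp = (9.84×10^-3)(0.279×10^-3) / 4.898×10^-7 = 5.61

Ω = 5.61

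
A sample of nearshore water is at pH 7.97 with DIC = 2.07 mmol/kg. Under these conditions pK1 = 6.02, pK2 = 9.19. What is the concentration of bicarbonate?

α₁ = 1 / (1 + [H⁺]/K1 + K2/[H⁺]) = 1 / (1 + 10^-1.95 + 10^-1.22)
   = 1 / (1 + 0.011220 + 0.060256) = 1/1.0715 = 0.9333
[HCO3⁻] = α₁ × DIC = 0.9333 × 2.07 = 1.93 mmol/kg

[HCO3⁻] = 1.93 mmol/kg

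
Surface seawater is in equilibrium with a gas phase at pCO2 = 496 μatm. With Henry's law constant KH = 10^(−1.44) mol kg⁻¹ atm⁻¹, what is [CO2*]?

KH = 10^(−1.44) = 3.631×10^-2 mol kg⁻¹ atm⁻¹
[CO2*] = KH · pCO2 = 3.631×10^-2 × 496×10^-6 atm = 1.80×10^-5 mol/kg

[CO2*] = 18.0 μmol/kg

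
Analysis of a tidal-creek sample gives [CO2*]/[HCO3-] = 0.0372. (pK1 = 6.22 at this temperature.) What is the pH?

From K1 = [H⁺][HCO3-]/[CO2*]:  pH = pK1 − log₁₀([CO2*]/[HCO3-])
log₁₀(0.0372) = -1.429
pH = 6.22 − (-1.429) = 7.65

pH = 7.65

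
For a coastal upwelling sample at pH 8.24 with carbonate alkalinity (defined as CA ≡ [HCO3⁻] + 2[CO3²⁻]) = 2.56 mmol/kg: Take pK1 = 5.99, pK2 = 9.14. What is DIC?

DIC = 2.31 mmol/kg

CA = [HCO3⁻] + 2[CO3²⁻] = (α₁ + 2α₂)·DIC
At pH 8.24: [H⁺]/K1 = 10^-2.25 = 0.0056234, K2/[H⁺] = 10^-0.90 = 0.12589
α₁ = 1/(1 + 0.0056234 + 0.12589) = 1/1.1315 = 0.8838; α₂ = α₁·K2/[H⁺] = 0.1113
α₁ + 2α₂ = 1.1063
DIC = CA / (α₁ + 2α₂) = 2.56 / 1.1063 = 2.31 mmol/kg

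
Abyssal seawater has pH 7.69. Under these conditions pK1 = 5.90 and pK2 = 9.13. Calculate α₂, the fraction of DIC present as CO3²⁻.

α₂ = 0.0345

α₂ = 1 / (1 + [H⁺]/K2 + [H⁺]²/(K1K2)) = 1 / (1 + 10^+1.44 + 10^-0.35)
   = 1 / (1 + 27.542 + 0.44668) = 1/28.989 = 0.03450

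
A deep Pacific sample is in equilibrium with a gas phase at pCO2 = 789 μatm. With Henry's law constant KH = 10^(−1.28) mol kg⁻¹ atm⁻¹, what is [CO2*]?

[CO2*] = 41.4 μmol/kg

KH = 10^(−1.28) = 5.248×10^-2 mol kg⁻¹ atm⁻¹
[CO2*] = KH · pCO2 = 5.248×10^-2 × 789×10^-6 atm = 4.14×10^-5 mol/kg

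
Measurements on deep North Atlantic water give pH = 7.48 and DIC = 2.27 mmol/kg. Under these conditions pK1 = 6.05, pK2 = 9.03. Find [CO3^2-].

[CO3²⁻] = 0.0601 mmol/kg

α₂ = 1 / (1 + [H⁺]/K2 + [H⁺]²/(K1K2)) = 1 / (1 + 10^+1.55 + 10^+0.12)
   = 1 / (1 + 35.481 + 1.3183) = 1/37.800 = 0.02646
[CO3²⁻] = α₂ × DIC = 0.02646 × 2.27 = 0.0601 mmol/kg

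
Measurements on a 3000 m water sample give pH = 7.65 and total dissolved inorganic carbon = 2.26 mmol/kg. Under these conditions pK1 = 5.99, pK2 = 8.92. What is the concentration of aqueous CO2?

α₀ = 1 / (1 + K1/[H⁺] + K1K2/[H⁺]²) = 1 / (1 + 10^+1.66 + 10^+0.39)
   = 1 / (1 + 45.709 + 2.4547) = 1/49.164 = 0.02034
[CO2*] = α₀ × DIC = 0.02034 × 2.26 = 0.0460 mmol/kg

[CO2*] = 0.0460 mmol/kg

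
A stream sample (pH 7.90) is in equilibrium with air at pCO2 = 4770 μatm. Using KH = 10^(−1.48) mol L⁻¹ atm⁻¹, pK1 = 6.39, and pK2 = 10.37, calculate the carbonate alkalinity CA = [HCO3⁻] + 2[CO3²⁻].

[CO2*] = KH · pCO2 = 10^(−1.48) × 4770×10^-6 = 1.579×10^-4 mol/L
α₀ = 1/(1 + K1/[H⁺] + K1K2/[H⁺]²) = 1/(1 + 10^+1.51 + 10^-0.96) = 0.02988
DIC = [CO2*]/α₀ = 1.579×10^-4 / 0.02988 = 5.286 mmol/L
CA = (α₁ + 2α₂)·DIC = (0.9668 + 2×0.003276) × 5.286 = 5.15 mmol/L

CA = 5.15 mmol/L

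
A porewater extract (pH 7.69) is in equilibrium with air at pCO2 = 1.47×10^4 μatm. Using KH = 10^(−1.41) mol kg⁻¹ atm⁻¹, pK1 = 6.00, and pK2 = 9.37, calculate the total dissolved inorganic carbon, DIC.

[CO2*] = KH · pCO2 = 10^(−1.41) × 1.47×10^4×10^-6 = 5.719×10^-4 mol/kg
α₀ = 1/(1 + K1/[H⁺] + K1K2/[H⁺]²) = 1/(1 + 10^+1.69 + 10^+0.01) = 0.01961
DIC = [CO2*]/α₀ = 5.719×10^-4 / 0.01961 = 29.2 mmol/kg

DIC = 29.2 mmol/kg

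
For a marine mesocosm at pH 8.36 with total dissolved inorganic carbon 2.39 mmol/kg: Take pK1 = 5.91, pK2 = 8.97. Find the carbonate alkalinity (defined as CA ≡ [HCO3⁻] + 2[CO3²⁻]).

CA = [HCO3⁻] + 2[CO3²⁻] = (α₁ + 2α₂)·DIC
At pH 8.36: [H⁺]/K1 = 10^-2.45 = 0.0035481, K2/[H⁺] = 10^-0.61 = 0.24547
α₁ = 1/(1 + 0.0035481 + 0.24547) = 1/1.2490 = 0.8006; α₂ = α₁·K2/[H⁺] = 0.1965
α₁ + 2α₂ = 1.1937
CA = 1.1937 × 2.39 = 2.85 mmol/kg

CA = 2.85 mmol/kg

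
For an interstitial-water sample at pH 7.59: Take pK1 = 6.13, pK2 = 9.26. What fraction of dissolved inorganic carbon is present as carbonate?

α₂ = 0.0202

α₂ = 1 / (1 + [H⁺]/K2 + [H⁺]²/(K1K2)) = 1 / (1 + 10^+1.67 + 10^+0.21)
   = 1 / (1 + 46.774 + 1.6218) = 1/49.395 = 0.02024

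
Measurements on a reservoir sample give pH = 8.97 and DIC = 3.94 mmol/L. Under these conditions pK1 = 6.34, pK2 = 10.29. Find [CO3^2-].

α₂ = 1 / (1 + [H⁺]/K2 + [H⁺]²/(K1K2)) = 1 / (1 + 10^+1.32 + 10^-1.31)
   = 1 / (1 + 20.893 + 0.048978) = 1/21.942 = 0.04557
[CO3²⁻] = α₂ × DIC = 0.04557 × 3.94 = 0.180 mmol/L

[CO3²⁻] = 0.180 mmol/L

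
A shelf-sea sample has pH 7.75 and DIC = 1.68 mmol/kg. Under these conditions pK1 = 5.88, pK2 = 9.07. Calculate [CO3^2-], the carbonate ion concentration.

[CO3²⁻] = 0.0758 mmol/kg

α₂ = 1 / (1 + [H⁺]/K2 + [H⁺]²/(K1K2)) = 1 / (1 + 10^+1.32 + 10^-0.55)
   = 1 / (1 + 20.893 + 0.28184) = 1/22.175 = 0.04510
[CO3²⁻] = α₂ × DIC = 0.04510 × 1.68 = 0.0758 mmol/kg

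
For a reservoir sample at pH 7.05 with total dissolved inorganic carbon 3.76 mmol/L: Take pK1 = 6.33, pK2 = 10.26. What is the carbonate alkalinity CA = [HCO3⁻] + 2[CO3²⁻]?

CA = 3.16 mmol/L

CA = [HCO3⁻] + 2[CO3²⁻] = (α₁ + 2α₂)·DIC
At pH 7.05: [H⁺]/K1 = 10^-0.72 = 0.19055, K2/[H⁺] = 10^-3.21 = 0.00061660
α₁ = 1/(1 + 0.19055 + 0.00061660) = 1/1.1912 = 0.8395; α₂ = α₁·K2/[H⁺] = 0.0005176
α₁ + 2α₂ = 0.8406
CA = 0.8406 × 3.76 = 3.16 mmol/L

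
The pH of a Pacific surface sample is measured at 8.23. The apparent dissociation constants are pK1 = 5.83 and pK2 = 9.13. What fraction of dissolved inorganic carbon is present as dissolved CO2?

α₀ = 1 / (1 + K1/[H⁺] + K1K2/[H⁺]²) = 1 / (1 + 10^+2.40 + 10^+1.50)
   = 1 / (1 + 251.19 + 31.623) = 1/283.81 = 0.003523

α₀ = 0.00352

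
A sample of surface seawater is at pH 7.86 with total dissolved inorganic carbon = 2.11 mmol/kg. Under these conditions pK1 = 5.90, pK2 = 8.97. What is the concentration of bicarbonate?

[HCO3⁻] = 1.94 mmol/kg

α₁ = 1 / (1 + [H⁺]/K1 + K2/[H⁺]) = 1 / (1 + 10^-1.96 + 10^-1.11)
   = 1 / (1 + 0.010965 + 0.077625) = 1/1.0886 = 0.9186
[HCO3⁻] = α₁ × DIC = 0.9186 × 2.11 = 1.94 mmol/kg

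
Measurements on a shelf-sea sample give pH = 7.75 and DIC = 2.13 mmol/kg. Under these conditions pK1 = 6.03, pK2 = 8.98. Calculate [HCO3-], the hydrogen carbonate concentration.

[HCO3⁻] = 1.98 mmol/kg

α₁ = 1 / (1 + [H⁺]/K1 + K2/[H⁺]) = 1 / (1 + 10^-1.72 + 10^-1.23)
   = 1 / (1 + 0.019055 + 0.058884) = 1/1.0779 = 0.9277
[HCO3⁻] = α₁ × DIC = 0.9277 × 2.13 = 1.98 mmol/kg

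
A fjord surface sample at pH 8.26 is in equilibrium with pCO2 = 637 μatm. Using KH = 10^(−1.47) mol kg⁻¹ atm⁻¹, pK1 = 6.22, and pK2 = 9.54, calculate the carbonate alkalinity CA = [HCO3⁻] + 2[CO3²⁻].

[CO2*] = KH · pCO2 = 10^(−1.47) × 637×10^-6 = 2.158×10^-5 mol/kg
α₀ = 1/(1 + K1/[H⁺] + K1K2/[H⁺]²) = 1/(1 + 10^+2.04 + 10^+0.76) = 0.008591
DIC = [CO2*]/α₀ = 2.158×10^-5 / 0.008591 = 2.512 mmol/kg
CA = (α₁ + 2α₂)·DIC = (0.9420 + 2×0.04944) × 2.512 = 2.62 mmol/kg

CA = 2.62 mmol/kg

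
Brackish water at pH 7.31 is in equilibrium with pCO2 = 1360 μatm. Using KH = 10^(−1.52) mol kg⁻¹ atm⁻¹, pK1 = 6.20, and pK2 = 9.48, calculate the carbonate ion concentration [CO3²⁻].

[CO3²⁻] = 3.58 μmol/kg

[CO2*] = KH · pCO2 = 10^(−1.52) × 1360×10^-6 = 4.107×10^-5 mol/kg
α₀ = 1/(1 + K1/[H⁺] + K1K2/[H⁺]²) = 1/(1 + 10^+1.11 + 10^-1.06) = 0.07158
DIC = [CO2*]/α₀ = 4.107×10^-5 / 0.07158 = 0.5737 mmol/kg
[CO3²⁻] = α₂·DIC; α₂ = 0.006235, so [CO3²⁻] = 0.006235 × 0.5737 = 0.00358 mmol/kg = 3.58 μmol/kg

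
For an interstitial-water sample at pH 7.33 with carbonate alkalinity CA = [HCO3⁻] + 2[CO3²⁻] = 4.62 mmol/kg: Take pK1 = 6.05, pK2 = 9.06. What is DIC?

CA = [HCO3⁻] + 2[CO3²⁻] = (α₁ + 2α₂)·DIC
At pH 7.33: [H⁺]/K1 = 10^-1.28 = 0.052481, K2/[H⁺] = 10^-1.73 = 0.018621
α₁ = 1/(1 + 0.052481 + 0.018621) = 1/1.0711 = 0.9336; α₂ = α₁·K2/[H⁺] = 0.01738
α₁ + 2α₂ = 0.9684
DIC = CA / (α₁ + 2α₂) = 4.62 / 0.9684 = 4.77 mmol/kg

DIC = 4.77 mmol/kg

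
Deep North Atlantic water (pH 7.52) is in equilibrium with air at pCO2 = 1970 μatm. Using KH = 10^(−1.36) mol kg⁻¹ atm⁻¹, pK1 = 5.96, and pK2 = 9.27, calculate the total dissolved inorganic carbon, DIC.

DIC = 3.26 mmol/kg

[CO2*] = KH · pCO2 = 10^(−1.36) × 1970×10^-6 = 8.599×10^-5 mol/kg
α₀ = 1/(1 + K1/[H⁺] + K1K2/[H⁺]²) = 1/(1 + 10^+1.56 + 10^-0.19) = 0.02635
DIC = [CO2*]/α₀ = 8.599×10^-5 / 0.02635 = 3.26 mmol/kg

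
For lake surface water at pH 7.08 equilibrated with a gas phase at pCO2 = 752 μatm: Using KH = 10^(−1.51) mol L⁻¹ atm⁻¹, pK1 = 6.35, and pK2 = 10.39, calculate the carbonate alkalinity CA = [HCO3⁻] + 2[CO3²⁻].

CA = 0.125 mmol/L

[CO2*] = KH · pCO2 = 10^(−1.51) × 752×10^-6 = 2.324×10^-5 mol/L
α₀ = 1/(1 + K1/[H⁺] + K1K2/[H⁺]²) = 1/(1 + 10^+0.73 + 10^-2.58) = 0.1569
DIC = [CO2*]/α₀ = 2.324×10^-5 / 0.1569 = 0.1481 mmol/L
CA = (α₁ + 2α₂)·DIC = (0.8427 + 2×0.0004127) × 0.1481 = 0.125 mmol/L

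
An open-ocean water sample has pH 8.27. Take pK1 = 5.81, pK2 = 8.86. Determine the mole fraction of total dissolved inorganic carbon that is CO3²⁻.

α₂ = 0.204

α₂ = 1 / (1 + [H⁺]/K2 + [H⁺]²/(K1K2)) = 1 / (1 + 10^+0.59 + 10^-1.87)
   = 1 / (1 + 3.8905 + 0.013490) = 1/4.9039 = 0.2039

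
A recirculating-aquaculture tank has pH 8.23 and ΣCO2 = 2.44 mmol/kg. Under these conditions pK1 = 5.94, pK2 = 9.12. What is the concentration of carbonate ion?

[CO3²⁻] = 0.277 mmol/kg

α₂ = 1 / (1 + [H⁺]/K2 + [H⁺]²/(K1K2)) = 1 / (1 + 10^+0.89 + 10^-1.40)
   = 1 / (1 + 7.7625 + 0.039811) = 1/8.8023 = 0.1136
[CO3²⁻] = α₂ × DIC = 0.1136 × 2.44 = 0.277 mmol/kg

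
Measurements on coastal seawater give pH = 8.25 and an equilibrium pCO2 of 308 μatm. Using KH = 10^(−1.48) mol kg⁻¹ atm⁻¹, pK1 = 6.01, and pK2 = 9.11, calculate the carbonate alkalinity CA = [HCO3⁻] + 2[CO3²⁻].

CA = 2.26 mmol/kg

[CO2*] = KH · pCO2 = 10^(−1.48) × 308×10^-6 = 1.020×10^-5 mol/kg
α₀ = 1/(1 + K1/[H⁺] + K1K2/[H⁺]²) = 1/(1 + 10^+2.24 + 10^+1.38) = 0.005031
DIC = [CO2*]/α₀ = 1.020×10^-5 / 0.005031 = 2.027 mmol/kg
CA = (α₁ + 2α₂)·DIC = (0.8743 + 2×0.1207) × 2.027 = 2.26 mmol/kg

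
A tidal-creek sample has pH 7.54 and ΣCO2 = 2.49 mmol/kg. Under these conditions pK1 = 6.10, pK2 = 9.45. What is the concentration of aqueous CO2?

[CO2*] = 0.0862 mmol/kg

α₀ = 1 / (1 + K1/[H⁺] + K1K2/[H⁺]²) = 1 / (1 + 10^+1.44 + 10^-0.47)
   = 1 / (1 + 27.542 + 0.33884) = 1/28.881 = 0.03462
[CO2*] = α₀ × DIC = 0.03462 × 2.49 = 0.0862 mmol/kg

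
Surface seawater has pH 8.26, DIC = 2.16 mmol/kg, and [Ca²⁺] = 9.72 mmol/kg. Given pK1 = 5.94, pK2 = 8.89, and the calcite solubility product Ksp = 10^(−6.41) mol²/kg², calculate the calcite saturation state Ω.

Ω = 10.2

α₂ = 1 / (1 + [H⁺]/K2 + [H⁺]²/(K1K2)) = 1 / (1 + 10^+0.63 + 10^-1.69)
   = 1 / (1 + 4.2658 + 0.020417) = 1/5.2862 = 0.1892
[CO3²⁻] = α₂ × DIC = 0.1892 × 2.16 = 0.4086 mmol/kg
Ksp = 10^(−6.41) = 3.890×10^-7
Ω = [Ca²⁺][CO3²⁻]/Ksp = (9.72×10^-3)(4.086×10^-4) / 3.890×10^-7 = 10.2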